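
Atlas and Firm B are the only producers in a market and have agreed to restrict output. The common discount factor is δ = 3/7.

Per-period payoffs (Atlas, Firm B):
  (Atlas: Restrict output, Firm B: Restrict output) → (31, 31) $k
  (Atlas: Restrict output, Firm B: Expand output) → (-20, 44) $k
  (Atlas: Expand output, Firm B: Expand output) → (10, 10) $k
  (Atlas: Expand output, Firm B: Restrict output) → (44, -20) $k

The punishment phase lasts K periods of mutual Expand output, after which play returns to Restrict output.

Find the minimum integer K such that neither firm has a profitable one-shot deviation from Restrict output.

3

No profitable deviation requires (31−10)(δ+…+δ^K) ≥ 44−31, i.e. δ+…+δ^K ≥ 13/21 ≈ 0.6190.
With δ = 3/7, the partial sums are K=1: 0.4286, K=2: 0.6122, K=3: 0.6910.
K = 3 is the first length at which the sum reaches 0.6190.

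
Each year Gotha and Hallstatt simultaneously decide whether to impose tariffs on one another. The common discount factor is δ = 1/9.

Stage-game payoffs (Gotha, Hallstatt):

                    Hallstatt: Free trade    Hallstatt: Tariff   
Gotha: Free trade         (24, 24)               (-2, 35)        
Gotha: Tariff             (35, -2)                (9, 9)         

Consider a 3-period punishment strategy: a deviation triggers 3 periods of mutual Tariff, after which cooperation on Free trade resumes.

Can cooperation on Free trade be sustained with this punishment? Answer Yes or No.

No

A one-shot deviation gives 35 now, then 9 for 3 periods, then back to 24.
Gain from deviating: (35−24) today; loss: (24−9) in each of the next 3 periods.
No-deviation condition: (24−9)(δ+…+δ^3) ≥ 35−24, i.e. δ+…+δ^3 ≥ 11/15.
At δ = 1/9: δ+…+δ^3 = 0.1248 < 0.7333.
So cooperation is not sustainable.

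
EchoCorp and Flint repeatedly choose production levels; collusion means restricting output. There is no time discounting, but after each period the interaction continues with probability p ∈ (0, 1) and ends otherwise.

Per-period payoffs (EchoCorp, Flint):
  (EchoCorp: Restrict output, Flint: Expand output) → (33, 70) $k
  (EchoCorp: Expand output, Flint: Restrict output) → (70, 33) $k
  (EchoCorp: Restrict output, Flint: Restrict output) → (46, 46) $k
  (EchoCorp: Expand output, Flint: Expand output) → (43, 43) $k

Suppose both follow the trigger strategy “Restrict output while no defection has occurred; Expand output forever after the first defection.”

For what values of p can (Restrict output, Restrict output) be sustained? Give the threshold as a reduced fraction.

8/9

With no time discounting, the continuation probability p plays the role of the discount factor.
Grim-trigger IC: 46/(1−p) ≥ 70 + 43p/(1−p) ⇒ p ≥ (70−46)/(70−43) = 8/9.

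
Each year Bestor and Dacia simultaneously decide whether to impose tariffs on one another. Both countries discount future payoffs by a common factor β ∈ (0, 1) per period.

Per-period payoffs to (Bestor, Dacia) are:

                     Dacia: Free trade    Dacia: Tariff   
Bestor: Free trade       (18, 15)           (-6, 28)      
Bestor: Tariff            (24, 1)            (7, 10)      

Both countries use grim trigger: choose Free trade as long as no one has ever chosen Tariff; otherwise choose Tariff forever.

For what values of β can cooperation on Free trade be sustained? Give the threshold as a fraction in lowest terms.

13/18

Bestor's threshold: (24−18)/(24−7) = 6/17.
Dacia's threshold: (28−15)/(28−10) = 13/18.
6/17 < 13/18, so Dacia binds and β* = 13/18.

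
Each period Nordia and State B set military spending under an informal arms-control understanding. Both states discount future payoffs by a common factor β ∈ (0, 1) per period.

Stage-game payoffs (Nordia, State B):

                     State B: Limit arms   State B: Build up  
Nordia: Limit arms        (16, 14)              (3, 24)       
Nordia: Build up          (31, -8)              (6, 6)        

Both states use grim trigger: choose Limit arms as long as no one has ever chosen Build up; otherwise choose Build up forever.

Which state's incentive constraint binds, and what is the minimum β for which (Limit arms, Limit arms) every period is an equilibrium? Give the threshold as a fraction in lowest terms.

Nordia's threshold: (31−16)/(31−6) = 3/5.
State B's threshold: (24−14)/(24−6) = 5/9.
3/5 > 5/9, so Nordia binds and β* = 3/5.

Nordia; β ≥ 3/5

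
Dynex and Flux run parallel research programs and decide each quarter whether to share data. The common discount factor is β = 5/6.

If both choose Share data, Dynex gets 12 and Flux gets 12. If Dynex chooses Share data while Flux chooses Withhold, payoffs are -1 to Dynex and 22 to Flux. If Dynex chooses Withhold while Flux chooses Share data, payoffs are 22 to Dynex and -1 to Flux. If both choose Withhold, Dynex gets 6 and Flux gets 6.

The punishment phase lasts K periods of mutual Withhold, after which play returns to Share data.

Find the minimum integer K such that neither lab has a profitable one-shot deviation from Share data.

3

Need Σ_{k=1}^{K} β^k ≥ (22−12)/(12−6) = 1.6667 at β = 5/6.
At K = 2 the sum is 1.5278 < 1.6667; at K = 3 it is 2.1065 ≥ 1.6667.
So the minimum punishment length is K = 3.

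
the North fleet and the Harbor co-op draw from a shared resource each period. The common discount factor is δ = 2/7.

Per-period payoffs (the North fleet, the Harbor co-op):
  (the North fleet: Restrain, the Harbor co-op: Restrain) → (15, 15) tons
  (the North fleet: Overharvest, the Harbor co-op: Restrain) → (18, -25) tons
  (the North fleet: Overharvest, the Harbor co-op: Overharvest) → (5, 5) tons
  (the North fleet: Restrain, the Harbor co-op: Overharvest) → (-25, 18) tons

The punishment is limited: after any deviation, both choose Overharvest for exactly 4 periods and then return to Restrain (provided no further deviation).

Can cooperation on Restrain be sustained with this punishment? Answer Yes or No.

Yes

IC: δ+…+δ^4 ≥ (18−15)/(15−5) = 3/10.
At δ = 2/7: partial sum = 0.3973 ≥ 0.3000. Cooperation sustainable.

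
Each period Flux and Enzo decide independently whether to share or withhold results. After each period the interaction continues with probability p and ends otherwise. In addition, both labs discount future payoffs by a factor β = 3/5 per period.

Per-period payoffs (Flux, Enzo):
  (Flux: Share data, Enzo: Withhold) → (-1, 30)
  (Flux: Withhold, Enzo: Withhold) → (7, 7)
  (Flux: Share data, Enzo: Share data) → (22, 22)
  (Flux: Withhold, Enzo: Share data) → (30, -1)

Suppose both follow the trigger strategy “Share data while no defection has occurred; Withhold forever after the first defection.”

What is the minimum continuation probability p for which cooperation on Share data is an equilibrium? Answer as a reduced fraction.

40/69

With continuation probability p and discount β, the effective per-period discount factor is βp.
Grim-trigger IC: βp ≥ (30−22)/(30−7) = 8/23.
So p ≥ (8/23)/(3/5) = 40/69.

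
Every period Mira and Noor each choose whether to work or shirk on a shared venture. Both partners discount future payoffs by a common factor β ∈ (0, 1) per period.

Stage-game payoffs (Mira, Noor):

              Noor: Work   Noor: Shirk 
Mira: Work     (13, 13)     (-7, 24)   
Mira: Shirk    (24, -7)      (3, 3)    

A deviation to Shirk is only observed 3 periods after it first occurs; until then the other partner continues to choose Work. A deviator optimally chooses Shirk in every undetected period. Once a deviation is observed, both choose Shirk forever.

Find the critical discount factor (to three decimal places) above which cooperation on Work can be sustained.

Deviating for the 3 undetected periods gains 24−13 = 11 per period over cooperation, then loses 13−3 = 10 per period forever once punishment starts.
Gain: 11(1 + β + … + β^2); loss: 10·β^3/(1−β).
No profitable deviation ⇔ 11(1−β^3) ≤ 10·β^3, i.e. β^3 ≥ 11/(11+10) = 11/21.
Hence β ≥ (11/21)^(1/3) ≈ 0.806.

0.806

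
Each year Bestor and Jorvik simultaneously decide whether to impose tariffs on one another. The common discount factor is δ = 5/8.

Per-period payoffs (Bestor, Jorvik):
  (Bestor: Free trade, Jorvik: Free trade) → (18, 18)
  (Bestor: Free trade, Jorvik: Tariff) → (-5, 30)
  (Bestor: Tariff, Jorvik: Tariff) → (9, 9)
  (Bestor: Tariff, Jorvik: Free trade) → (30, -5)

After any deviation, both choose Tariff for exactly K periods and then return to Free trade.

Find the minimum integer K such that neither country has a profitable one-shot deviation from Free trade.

4

IC: δ(1−δ^K)/(1−δ) ≥ (30−18)/(18−9) = 4/3.
With δ = 5/8: need 1 − δ^K ≥ 4/3·(1−5/8)/(5/8), i.e. δ^K ≤ 0.2000.
Since (5/8)^3 = 0.2441 and (5/8)^4 = 0.1526, the smallest such K is 4.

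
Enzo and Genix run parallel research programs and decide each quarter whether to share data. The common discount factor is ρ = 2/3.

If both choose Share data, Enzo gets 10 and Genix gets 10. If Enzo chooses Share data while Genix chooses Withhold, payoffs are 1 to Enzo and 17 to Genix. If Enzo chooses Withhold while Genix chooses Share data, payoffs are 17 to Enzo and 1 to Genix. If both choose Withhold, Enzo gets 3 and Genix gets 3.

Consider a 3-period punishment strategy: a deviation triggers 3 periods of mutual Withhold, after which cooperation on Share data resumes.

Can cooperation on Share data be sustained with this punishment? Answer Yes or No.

IC: ρ+…+ρ^3 ≥ (17−10)/(10−3) = 1.
At ρ = 2/3: partial sum = 1.4074 ≥ 1.0000. Cooperation sustainable.

Yes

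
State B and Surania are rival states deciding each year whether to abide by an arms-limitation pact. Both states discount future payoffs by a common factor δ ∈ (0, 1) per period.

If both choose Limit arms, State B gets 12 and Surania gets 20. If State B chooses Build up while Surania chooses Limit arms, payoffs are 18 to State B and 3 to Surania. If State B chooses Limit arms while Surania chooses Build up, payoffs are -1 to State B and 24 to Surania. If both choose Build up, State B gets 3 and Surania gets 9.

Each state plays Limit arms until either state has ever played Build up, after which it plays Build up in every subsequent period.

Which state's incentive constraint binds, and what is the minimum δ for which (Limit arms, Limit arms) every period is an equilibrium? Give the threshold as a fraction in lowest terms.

State B; δ ≥ 2/5

For State B: deviation gain 18−12 = 6, per-period punishment loss 12−3 = 9. IC gives δ ≥ 6/15 = 2/5.
For Surania: gain 4, loss 11 per period, so δ ≥ 4/15.
The tighter constraint is State B's, so cooperation needs δ ≥ 2/5.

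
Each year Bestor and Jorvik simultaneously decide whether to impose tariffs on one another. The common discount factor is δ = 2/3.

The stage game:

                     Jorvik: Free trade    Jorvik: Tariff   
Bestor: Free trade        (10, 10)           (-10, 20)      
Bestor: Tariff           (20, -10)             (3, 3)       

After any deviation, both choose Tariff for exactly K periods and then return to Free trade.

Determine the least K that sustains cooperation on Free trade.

Need Σ_{k=1}^{K} δ^k ≥ (20−10)/(10−3) = 1.4286 at δ = 2/3.
At K = 3 the sum is 1.4074 < 1.4286; at K = 4 it is 1.6049 ≥ 1.4286.
So the minimum punishment length is K = 4.

4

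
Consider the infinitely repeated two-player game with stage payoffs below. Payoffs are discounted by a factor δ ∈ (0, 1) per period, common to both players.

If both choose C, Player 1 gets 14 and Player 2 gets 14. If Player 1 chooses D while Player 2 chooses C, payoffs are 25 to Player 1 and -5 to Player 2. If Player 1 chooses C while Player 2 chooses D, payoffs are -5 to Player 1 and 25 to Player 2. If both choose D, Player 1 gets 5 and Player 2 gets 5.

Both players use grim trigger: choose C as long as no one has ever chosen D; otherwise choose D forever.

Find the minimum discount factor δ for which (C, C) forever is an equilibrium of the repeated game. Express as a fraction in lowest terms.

Cooperation forever yields 14 each period: 14/(1−δ).
Deviating yields 25 once, then 5 forever: 25 + 5δ/(1−δ).
No profitable deviation requires 14/(1−δ) ≥ 25 + 5δ/(1−δ).
Multiplying by (1−δ): 14 ≥ 25(1−δ) + 5δ = 25 − 20δ.
So 20δ ≥ 11, i.e. δ ≥ 11/20.

11/20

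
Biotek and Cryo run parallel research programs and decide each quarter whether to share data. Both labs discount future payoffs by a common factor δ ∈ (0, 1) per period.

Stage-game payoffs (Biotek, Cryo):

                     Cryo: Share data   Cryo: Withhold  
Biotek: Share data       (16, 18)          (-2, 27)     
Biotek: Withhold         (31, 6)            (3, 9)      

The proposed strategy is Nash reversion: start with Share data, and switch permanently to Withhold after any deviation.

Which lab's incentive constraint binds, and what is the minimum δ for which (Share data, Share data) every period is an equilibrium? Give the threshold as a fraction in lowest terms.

For Biotek: deviation gain 31−16 = 15, per-period punishment loss 16−3 = 13. IC gives δ ≥ 15/28.
For Cryo: gain 9, loss 9 per period, so δ ≥ 9/18 = 1/2.
The tighter constraint is Biotek's, so cooperation needs δ ≥ 15/28.

Biotek; δ ≥ 15/28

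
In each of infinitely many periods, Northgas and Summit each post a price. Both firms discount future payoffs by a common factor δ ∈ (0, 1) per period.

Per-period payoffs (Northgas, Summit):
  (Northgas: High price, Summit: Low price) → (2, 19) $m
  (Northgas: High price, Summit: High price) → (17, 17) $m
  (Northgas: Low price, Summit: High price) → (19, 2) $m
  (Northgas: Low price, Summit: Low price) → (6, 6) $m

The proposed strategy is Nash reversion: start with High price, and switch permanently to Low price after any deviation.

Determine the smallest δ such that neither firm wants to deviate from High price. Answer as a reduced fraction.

Cooperation forever yields 17 each period: 17/(1−δ).
Deviating yields 19 once, then 6 forever: 19 + 6δ/(1−δ).
No profitable deviation requires 17/(1−δ) ≥ 19 + 6δ/(1−δ).
Multiplying by (1−δ): 17 ≥ 19(1−δ) + 6δ = 19 − 13δ.
So 13δ ≥ 2, i.e. δ ≥ 2/13.

2/13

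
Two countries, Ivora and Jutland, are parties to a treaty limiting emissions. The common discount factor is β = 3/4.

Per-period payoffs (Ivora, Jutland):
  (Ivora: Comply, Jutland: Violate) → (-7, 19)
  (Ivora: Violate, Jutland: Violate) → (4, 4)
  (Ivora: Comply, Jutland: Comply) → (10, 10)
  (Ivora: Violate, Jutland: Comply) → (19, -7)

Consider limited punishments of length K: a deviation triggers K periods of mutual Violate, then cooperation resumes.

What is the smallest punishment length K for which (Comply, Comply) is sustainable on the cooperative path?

3

IC: β(1−β^K)/(1−β) ≥ (19−10)/(10−4) = 3/2.
With β = 3/4: need 1 − β^K ≥ 3/2·(1−3/4)/(3/4), i.e. β^K ≤ 0.5000.
Since (3/4)^2 = 0.5625 and (3/4)^3 = 0.4219, the smallest such K is 3.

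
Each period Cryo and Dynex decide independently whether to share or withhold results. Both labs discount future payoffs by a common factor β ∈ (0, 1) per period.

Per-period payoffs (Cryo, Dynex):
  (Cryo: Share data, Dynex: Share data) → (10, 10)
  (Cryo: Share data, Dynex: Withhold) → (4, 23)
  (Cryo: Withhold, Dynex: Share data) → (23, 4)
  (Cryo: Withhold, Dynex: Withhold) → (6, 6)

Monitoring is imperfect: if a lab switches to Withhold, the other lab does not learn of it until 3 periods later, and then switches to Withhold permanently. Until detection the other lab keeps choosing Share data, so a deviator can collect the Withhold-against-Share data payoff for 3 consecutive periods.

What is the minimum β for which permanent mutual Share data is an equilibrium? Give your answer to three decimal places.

0.914

The best deviation is to choose Withhold for all 3 undetected periods, earning 23 each, then 6 forever once detected.
Deviation value: 23(1−β^3)/(1−β) + 6β^3/(1−β); cooperation value: 10/(1−β).
IC: 10 ≥ 23(1−β^3) + 6β^3 = 23 − 17β^3.
So β^3 ≥ 13/17, giving β ≥ (13/17)^(1/3) ≈ 0.914.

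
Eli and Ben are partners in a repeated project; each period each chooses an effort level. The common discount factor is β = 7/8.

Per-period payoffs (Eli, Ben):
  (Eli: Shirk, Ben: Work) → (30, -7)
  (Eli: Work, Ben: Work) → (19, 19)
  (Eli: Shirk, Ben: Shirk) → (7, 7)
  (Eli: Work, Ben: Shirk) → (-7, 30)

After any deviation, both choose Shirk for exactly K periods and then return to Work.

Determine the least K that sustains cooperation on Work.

No profitable deviation requires (19−7)(β+…+β^K) ≥ 30−19, i.e. β+…+β^K ≥ 11/12 ≈ 0.9167.
With β = 7/8, the partial sums are K=1: 0.8750, K=2: 1.6406.
K = 2 is the first length at which the sum reaches 0.9167.

2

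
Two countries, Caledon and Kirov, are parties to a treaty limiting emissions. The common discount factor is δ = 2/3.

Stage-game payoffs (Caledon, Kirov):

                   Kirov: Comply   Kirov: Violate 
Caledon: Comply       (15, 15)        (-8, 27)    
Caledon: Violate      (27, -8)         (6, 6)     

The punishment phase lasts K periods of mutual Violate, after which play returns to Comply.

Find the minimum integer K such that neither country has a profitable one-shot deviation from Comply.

No profitable deviation requires (15−6)(δ+…+δ^K) ≥ 27−15, i.e. δ+…+δ^K ≥ 4/3 ≈ 1.3333.
With δ = 2/3, the partial sums are K=1: 0.6667, K=2: 1.1111, K=3: 1.4074.
K = 3 is the first length at which the sum reaches 1.3333.

3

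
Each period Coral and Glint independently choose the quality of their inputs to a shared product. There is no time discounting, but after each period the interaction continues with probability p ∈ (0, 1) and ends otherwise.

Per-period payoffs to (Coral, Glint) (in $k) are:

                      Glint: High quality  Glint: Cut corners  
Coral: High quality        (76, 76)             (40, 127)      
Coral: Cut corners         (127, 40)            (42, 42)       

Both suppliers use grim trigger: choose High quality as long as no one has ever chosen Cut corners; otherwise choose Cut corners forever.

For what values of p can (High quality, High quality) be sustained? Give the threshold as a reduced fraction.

Expected cooperation value is 76 + p·76 + p²·76 + … = 76/(1−p); deviation gives 127 + p·42/(1−p).
76 ≥ 127(1−p) + 42p ⇒ 85p ≥ 51 ⇒ p ≥ 51/85 = 3/5.

3/5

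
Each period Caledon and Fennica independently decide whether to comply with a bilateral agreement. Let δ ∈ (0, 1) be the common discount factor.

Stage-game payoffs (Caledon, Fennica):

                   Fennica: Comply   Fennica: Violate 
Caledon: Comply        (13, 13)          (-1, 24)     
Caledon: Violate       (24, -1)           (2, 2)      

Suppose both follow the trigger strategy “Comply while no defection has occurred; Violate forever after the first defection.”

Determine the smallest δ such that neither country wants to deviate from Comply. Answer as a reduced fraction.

One-period gain from deviating is 24 − 13 = 11. The loss is 13 − 2 = 11 in every subsequent period, with present value 11·δ/(1−δ).
Deviation is unprofitable when 11·δ/(1−δ) ≥ 11, i.e. δ/(1−δ) ≥ 1.
Equivalently δ ≥ 11/(11+11) = 1/2.

1/2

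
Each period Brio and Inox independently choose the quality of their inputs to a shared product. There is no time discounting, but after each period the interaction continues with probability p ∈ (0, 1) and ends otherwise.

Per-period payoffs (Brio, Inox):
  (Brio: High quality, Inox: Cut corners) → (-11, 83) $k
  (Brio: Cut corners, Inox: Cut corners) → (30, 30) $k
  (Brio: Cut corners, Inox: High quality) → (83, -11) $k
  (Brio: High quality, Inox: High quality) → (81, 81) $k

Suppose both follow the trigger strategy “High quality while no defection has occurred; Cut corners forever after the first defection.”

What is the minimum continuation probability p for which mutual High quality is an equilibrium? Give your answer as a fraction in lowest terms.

2/53

Expected cooperation value is 81 + p·81 + p²·81 + … = 81/(1−p); deviation gives 83 + p·30/(1−p).
81 ≥ 83(1−p) + 30p ⇒ 53p ≥ 2 ⇒ p ≥ 2/53.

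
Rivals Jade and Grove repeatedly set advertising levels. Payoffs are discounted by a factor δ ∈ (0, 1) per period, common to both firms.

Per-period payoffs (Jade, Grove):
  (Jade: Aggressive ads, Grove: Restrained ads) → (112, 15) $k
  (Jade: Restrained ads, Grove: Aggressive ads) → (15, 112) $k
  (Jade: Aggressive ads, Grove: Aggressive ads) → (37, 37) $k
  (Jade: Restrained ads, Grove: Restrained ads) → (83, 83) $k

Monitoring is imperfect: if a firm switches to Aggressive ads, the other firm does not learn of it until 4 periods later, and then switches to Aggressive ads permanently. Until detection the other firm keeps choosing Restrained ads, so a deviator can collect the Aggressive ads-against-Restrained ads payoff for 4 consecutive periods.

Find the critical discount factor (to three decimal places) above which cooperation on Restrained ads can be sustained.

A deviator earns 112 for 4 periods, then 37 forever; cooperating earns 83 forever. Multiplying the IC by (1−δ):
83 ≥ 112(1−δ^4) + 37δ^4, so 75·δ^4 ≥ 29 and δ^4 ≥ 29/75.
δ ≥ (29/75)^(1/4) ≈ 0.789.

0.789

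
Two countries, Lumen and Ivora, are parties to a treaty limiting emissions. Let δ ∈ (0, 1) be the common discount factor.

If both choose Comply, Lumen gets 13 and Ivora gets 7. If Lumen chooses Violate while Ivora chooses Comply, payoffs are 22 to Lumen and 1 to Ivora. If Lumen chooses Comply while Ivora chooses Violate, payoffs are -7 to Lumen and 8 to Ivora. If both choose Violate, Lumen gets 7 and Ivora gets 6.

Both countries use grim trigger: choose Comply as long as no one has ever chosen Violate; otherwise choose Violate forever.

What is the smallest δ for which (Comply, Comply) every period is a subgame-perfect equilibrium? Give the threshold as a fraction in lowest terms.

3/5

For Lumen: deviation gain 22−13 = 9, per-period punishment loss 13−7 = 6. IC gives δ ≥ 9/15 = 3/5.
For Ivora: gain 1, loss 1 per period, so δ ≥ 1/2.
The tighter constraint is Lumen's, so cooperation needs δ ≥ 3/5.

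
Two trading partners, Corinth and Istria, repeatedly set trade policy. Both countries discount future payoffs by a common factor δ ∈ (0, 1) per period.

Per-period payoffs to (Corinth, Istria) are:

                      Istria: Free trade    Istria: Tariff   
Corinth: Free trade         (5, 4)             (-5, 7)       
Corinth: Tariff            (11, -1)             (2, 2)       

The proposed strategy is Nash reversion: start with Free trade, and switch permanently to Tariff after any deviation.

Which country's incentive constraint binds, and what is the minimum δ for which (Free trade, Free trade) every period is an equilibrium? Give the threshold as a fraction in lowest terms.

Corinth: cooperation gives 5 each period; deviation gives 11 once then 2 forever.
  5/(1−δ) ≥ 11 + 2δ/(1−δ) ⇒ δ ≥ 6/9 = 2/3.
Istria: cooperation gives 4 each period; deviation gives 7 once then 2 forever.
  δ ≥ 3/5.
Both must hold, so the binding constraint is Corinth's: δ ≥ 2/3.

Corinth; δ ≥ 2/3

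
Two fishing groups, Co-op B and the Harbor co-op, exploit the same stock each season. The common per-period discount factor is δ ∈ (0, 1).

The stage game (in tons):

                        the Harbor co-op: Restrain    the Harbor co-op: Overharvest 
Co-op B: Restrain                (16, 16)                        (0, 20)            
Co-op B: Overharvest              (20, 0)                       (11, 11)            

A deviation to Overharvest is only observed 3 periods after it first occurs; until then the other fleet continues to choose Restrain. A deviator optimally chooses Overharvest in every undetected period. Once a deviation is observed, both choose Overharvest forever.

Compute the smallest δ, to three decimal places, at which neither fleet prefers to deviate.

0.763

A deviator earns 20 for 3 periods, then 11 forever; cooperating earns 16 forever. Multiplying the IC by (1−δ):
16 ≥ 20(1−δ^3) + 11δ^3, so 9·δ^3 ≥ 4 and δ^3 ≥ 4/9.
δ ≥ (4/9)^(1/3) ≈ 0.763.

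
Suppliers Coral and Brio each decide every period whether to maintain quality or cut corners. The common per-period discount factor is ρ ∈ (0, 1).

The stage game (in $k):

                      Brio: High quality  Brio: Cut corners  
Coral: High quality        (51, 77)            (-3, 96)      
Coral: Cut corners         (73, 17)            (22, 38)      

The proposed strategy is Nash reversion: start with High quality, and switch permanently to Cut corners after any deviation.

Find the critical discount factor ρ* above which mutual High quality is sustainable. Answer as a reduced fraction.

Coral's threshold: (73−51)/(73−22) = 22/51.
Brio's threshold: (96−77)/(96−38) = 19/58.
22/51 > 19/58, so Coral binds and ρ* = 22/51.

22/51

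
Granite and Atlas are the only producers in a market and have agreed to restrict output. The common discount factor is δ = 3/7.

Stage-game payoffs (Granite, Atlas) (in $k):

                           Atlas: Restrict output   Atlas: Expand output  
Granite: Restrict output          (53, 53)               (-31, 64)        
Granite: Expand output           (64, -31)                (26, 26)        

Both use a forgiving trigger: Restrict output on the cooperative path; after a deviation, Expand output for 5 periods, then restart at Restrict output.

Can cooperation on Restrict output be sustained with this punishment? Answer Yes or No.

Yes

IC: δ+…+δ^5 ≥ (64−53)/(53−26) = 11/27.
At δ = 3/7: partial sum = 0.7392 ≥ 0.4074. Cooperation sustainable.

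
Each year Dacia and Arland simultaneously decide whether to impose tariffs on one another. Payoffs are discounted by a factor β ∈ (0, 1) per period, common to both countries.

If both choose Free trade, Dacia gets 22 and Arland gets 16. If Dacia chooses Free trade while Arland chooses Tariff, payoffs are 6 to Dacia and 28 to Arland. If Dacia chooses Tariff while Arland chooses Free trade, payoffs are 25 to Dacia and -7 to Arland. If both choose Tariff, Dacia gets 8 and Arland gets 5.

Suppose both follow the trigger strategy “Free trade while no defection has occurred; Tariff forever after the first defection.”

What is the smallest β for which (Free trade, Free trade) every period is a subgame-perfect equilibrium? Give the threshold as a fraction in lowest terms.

Dacia: cooperation gives 22 each period; deviation gives 25 once then 8 forever.
  22/(1−β) ≥ 25 + 8β/(1−β) ⇒ β ≥ 3/17.
Arland: cooperation gives 16 each period; deviation gives 28 once then 5 forever.
  β ≥ 12/23.
Both must hold, so the binding constraint is Arland's: β ≥ 12/23.

12/23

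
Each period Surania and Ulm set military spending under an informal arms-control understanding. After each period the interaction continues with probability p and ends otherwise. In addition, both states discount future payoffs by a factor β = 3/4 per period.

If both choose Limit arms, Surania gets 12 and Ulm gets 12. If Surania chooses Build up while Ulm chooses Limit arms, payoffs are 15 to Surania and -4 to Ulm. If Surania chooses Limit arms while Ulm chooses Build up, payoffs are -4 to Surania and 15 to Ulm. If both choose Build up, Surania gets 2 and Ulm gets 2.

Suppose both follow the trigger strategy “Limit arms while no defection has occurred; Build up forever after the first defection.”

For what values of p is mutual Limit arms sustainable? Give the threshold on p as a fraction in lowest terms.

4/13

With continuation probability p and discount β, the effective per-period discount factor is βp.
Grim-trigger IC: βp ≥ (15−12)/(15−2) = 3/13.
So p ≥ (3/13)/(3/4) = 4/13.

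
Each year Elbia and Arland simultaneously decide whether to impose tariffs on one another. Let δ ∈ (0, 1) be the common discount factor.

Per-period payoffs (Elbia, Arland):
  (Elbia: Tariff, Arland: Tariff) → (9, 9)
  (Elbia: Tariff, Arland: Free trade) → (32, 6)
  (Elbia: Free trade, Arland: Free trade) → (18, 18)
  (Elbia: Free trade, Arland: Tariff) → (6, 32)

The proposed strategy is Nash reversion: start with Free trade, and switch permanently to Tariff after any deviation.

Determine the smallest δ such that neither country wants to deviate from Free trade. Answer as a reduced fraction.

One-period gain from deviating is 32 − 18 = 14. The loss is 18 − 9 = 9 in every subsequent period, with present value 9·δ/(1−δ).
Deviation is unprofitable when 9·δ/(1−δ) ≥ 14, i.e. δ/(1−δ) ≥ 14/9.
Equivalently δ ≥ 14/(14+9) = 14/23.

14/23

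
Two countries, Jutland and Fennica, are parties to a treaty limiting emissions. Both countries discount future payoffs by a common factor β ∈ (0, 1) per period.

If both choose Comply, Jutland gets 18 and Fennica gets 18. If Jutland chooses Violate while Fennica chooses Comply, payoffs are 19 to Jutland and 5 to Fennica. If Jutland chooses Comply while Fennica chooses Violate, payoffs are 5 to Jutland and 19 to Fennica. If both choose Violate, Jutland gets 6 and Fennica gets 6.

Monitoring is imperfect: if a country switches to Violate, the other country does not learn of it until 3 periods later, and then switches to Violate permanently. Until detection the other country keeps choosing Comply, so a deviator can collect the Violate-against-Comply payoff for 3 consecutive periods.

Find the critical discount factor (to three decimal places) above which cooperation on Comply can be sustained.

A deviator earns 19 for 3 periods, then 6 forever; cooperating earns 18 forever. Multiplying the IC by (1−β):
18 ≥ 19(1−β^3) + 6β^3, so 13·β^3 ≥ 1 and β^3 ≥ 1/13.
β ≥ (1/13)^(1/3) ≈ 0.425.

0.425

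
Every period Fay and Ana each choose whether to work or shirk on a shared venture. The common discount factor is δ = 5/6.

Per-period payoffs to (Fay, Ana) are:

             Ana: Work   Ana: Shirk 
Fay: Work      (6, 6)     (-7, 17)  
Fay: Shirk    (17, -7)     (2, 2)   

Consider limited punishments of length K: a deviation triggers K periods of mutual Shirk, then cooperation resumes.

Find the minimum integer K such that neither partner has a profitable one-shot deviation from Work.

5

Need Σ_{k=1}^{K} δ^k ≥ (17−6)/(6−2) = 2.7500 at δ = 5/6.
At K = 4 the sum is 2.5887 < 2.7500; at K = 5 it is 2.9906 ≥ 2.7500.
So the minimum punishment length is K = 5.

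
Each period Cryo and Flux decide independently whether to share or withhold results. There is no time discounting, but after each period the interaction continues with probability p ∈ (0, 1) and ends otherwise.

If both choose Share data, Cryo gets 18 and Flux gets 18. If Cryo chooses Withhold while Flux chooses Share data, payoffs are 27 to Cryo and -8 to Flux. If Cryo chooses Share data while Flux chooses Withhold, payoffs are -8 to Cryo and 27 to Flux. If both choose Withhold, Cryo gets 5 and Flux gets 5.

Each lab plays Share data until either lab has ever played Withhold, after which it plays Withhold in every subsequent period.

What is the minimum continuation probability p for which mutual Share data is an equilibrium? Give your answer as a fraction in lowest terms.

Expected cooperation value is 18 + p·18 + p²·18 + … = 18/(1−p); deviation gives 27 + p·5/(1−p).
18 ≥ 27(1−p) + 5p ⇒ 22p ≥ 9 ⇒ p ≥ 9/22.

9/22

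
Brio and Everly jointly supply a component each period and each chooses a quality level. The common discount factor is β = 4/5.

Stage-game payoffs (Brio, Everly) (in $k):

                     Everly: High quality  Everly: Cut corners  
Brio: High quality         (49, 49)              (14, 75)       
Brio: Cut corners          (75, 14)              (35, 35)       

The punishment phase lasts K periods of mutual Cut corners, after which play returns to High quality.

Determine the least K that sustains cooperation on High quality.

3

IC: β(1−β^K)/(1−β) ≥ (75−49)/(49−35) = 13/7.
With β = 4/5: need 1 − β^K ≥ 13/7·(1−4/5)/(4/5), i.e. β^K ≤ 0.5357.
Since (4/5)^2 = 0.6400 and (4/5)^3 = 0.5120, the smallest such K is 3.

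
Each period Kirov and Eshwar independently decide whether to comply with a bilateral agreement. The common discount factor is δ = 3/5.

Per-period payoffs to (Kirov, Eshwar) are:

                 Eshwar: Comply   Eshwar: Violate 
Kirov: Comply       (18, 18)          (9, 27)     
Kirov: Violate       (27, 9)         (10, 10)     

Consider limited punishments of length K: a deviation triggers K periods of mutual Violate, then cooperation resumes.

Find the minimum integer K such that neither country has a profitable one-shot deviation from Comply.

3

IC: δ(1−δ^K)/(1−δ) ≥ (27−18)/(18−10) = 9/8.
With δ = 3/5: need 1 − δ^K ≥ 9/8·(1−3/5)/(3/5), i.e. δ^K ≤ 0.2500.
Since (3/5)^2 = 0.3600 and (3/5)^3 = 0.2160, the smallest such K is 3.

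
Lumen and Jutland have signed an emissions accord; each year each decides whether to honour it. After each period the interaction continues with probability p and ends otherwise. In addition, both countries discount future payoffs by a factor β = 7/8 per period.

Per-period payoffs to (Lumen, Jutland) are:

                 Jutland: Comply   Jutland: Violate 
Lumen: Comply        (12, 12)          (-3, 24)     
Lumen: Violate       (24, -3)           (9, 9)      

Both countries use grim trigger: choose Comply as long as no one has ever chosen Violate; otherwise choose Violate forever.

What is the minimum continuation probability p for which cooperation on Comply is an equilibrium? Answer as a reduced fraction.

Expected continuation weight on next period's payoff is β·p = 7/8·p, which plays the role of the discount factor.
Cooperation requires 7/8·p ≥ (24−12)/(24−9) = 4/5, hence p ≥ 32/35.

32/35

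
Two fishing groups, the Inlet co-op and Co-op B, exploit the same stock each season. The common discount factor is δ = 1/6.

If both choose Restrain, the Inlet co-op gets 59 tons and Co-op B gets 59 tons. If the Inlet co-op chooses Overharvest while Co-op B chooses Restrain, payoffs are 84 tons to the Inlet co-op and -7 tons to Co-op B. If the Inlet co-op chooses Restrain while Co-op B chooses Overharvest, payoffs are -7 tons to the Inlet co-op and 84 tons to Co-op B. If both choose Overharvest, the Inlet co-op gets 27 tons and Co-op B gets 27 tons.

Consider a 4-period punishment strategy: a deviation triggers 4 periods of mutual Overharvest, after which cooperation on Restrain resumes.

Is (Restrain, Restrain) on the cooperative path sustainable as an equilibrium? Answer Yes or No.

No

IC: δ+…+δ^4 ≥ (84−59)/(59−27) = 25/32.
At δ = 1/6: partial sum = 0.1998 < 0.7812. Cooperation not sustainable.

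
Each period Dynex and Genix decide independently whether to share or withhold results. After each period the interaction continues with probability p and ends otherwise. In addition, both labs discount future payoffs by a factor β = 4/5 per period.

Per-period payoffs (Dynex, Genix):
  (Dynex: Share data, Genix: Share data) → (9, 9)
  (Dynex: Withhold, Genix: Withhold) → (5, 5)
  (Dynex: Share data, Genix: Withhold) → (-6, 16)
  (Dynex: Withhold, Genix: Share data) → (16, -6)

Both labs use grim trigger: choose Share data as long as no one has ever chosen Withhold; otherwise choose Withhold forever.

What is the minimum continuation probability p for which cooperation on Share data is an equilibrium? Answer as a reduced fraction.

35/44

Expected continuation weight on next period's payoff is β·p = 4/5·p, which plays the role of the discount factor.
Cooperation requires 4/5·p ≥ (16−9)/(16−5) = 7/11, hence p ≥ 35/44.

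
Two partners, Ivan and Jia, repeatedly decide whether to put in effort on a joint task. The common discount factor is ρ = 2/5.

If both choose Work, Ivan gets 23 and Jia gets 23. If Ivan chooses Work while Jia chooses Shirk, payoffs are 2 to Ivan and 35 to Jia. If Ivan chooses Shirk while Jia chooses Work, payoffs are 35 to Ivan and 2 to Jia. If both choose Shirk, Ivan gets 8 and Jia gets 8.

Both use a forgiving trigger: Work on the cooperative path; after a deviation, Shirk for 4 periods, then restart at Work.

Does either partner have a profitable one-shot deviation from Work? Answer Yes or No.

Comparing payoff streams over the 5 periods until play realigns: cooperate → 23(1+ρ+…+ρ^4); deviate → 35 + 8(ρ+…+ρ^4).
Cooperation is sustained iff (23−8)(ρ+…+ρ^4) ≥ 35−23.
ρ+…+ρ^4 = 2/5·(1−(2/5)^4)/(1−2/5) = 0.6496, and (35−23)/(23−8) = 0.8000.
0.6496 < 0.8000, so cooperation is not sustainable.

Yes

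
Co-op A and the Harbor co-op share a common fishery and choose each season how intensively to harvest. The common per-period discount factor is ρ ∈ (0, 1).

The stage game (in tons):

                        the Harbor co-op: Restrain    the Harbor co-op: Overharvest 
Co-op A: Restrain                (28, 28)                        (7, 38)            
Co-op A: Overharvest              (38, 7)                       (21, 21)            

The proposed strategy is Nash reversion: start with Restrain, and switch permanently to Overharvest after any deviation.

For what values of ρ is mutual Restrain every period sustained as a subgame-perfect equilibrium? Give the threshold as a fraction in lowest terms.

10/17

28/(1−ρ) ≥ 38 + 21ρ/(1−ρ)
28 ≥ 38 − 17ρ
ρ ≥ 10/17.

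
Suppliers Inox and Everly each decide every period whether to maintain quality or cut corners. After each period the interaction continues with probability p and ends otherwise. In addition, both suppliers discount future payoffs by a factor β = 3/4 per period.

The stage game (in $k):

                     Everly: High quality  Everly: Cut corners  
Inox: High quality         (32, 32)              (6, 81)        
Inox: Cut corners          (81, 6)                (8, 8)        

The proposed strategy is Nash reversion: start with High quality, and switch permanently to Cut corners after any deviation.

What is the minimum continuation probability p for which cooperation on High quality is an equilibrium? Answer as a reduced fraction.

With continuation probability p and discount β, the effective per-period discount factor is βp.
Grim-trigger IC: βp ≥ (81−32)/(81−8) = 49/73.
So p ≥ (49/73)/(3/4) = 196/219.

196/219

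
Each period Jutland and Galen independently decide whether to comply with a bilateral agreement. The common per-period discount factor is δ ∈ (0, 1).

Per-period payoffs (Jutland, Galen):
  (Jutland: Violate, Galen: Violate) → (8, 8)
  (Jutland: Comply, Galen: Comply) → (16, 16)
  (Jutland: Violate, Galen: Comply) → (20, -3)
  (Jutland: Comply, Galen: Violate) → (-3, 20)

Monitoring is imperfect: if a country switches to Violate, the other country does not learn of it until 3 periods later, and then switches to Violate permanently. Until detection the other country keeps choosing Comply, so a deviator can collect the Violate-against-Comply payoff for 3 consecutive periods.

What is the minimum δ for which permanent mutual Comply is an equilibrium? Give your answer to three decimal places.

0.693

The best deviation is to choose Violate for all 3 undetected periods, earning 20 each, then 8 forever once detected.
Deviation value: 20(1−δ^3)/(1−δ) + 8δ^3/(1−δ); cooperation value: 16/(1−δ).
IC: 16 ≥ 20(1−δ^3) + 8δ^3 = 20 − 12δ^3.
So δ^3 ≥ 4/12 = 1/3, giving δ ≥ (1/3)^(1/3) ≈ 0.693.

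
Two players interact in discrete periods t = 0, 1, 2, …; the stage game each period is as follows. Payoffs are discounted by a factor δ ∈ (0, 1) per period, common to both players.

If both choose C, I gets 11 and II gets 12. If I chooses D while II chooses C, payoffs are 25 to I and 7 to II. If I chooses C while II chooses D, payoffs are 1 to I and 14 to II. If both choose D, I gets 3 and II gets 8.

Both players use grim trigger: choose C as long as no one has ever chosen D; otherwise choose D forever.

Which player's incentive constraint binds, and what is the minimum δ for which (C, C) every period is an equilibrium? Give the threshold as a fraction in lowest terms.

I; δ ≥ 7/11

For I: deviation gain 25−11 = 14, per-period punishment loss 11−3 = 8. IC gives δ ≥ 14/22 = 7/11.
For II: gain 2, loss 4 per period, so δ ≥ 2/6 = 1/3.
The tighter constraint is I's, so cooperation needs δ ≥ 7/11.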